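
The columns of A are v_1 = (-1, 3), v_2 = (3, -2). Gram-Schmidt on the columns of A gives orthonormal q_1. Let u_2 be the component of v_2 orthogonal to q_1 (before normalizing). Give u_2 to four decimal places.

q_1 = v_1/‖v_1‖ = (-1, 3)/3.1623 = (-0.3162, 0.9487).
r_{12} = q_1·v_2 = -2.8460.
u_2 = v_2 + 2.8460·q_1 = (2.1000, 0.7000).

u_2 = (2.1000, 0.7000)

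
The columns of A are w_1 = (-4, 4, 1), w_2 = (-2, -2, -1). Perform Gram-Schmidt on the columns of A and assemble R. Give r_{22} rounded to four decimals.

r_{22} = 2.9949

w_1 = (-4, 4, 1); ‖w_1‖ = 5.7446, so q_1 = (-0.6963, 0.6963, 0.1741).
q_1·w_2 = (-0.6963)·(-2) + 0.6963·(-2) + 0.1741·(-1) = -0.1741.
u_2 = w_2 + 0.1741·q_1 = (-2.1212, -1.8788, -0.9697).
r_{22} = ‖u_2‖ = 2.9949.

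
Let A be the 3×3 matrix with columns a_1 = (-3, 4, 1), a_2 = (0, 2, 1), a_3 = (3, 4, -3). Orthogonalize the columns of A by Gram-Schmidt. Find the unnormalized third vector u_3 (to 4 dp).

u_3 = (1.4694, 2.2041, -4.4082)

a_1 = (-3, 4, 1); ‖a_1‖ = 5.0990, so q_1 = (-0.5883, 0.7845, 0.1961).
q_1·a_2 = (-0.5883)·0 + 0.7845·2 + 0.1961·1 = 1.7650.
u_2 = a_2 − 1.7650·q_1 = (1.0385, 0.6154, 0.6538).
‖u_2‖ = 1.3728, so q_2 = (0.7564, 0.4483, 0.4763).
q_1·a_3 = (-0.5883)·3 + 0.7845·4 + 0.1961·(-3) = 0.7845; q_2·a_3 = 0.7564·3 + 0.4483·4 + 0.4763·(-3) = 2.6336.
u_3 = a_3 − 0.7845·q_1 − 2.6336·q_2 = (1.4694, 2.2041, -4.4082).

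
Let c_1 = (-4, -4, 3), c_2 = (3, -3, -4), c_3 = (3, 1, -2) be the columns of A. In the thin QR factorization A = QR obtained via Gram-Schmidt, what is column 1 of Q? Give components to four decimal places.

c_1 = (-4, -4, 3); ‖c_1‖ = 6.4031, so e_1 = (-0.6247, -0.6247, 0.4685).

e_1 = (-0.6247, -0.6247, 0.4685)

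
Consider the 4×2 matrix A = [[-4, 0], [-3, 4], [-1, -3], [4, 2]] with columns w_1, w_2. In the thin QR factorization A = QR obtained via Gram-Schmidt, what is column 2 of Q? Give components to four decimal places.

q_2 = (-0.0177, 0.7298, -0.5617, 0.3892)

w_1 = (-4, -3, -1, 4); ‖w_1‖ = 6.4807, so q_1 = (-0.6172, -0.4629, -0.1543, 0.6172).
q_1·w_2 = (-0.6172)·0 + (-0.4629)·4 + (-0.1543)·(-3) + 0.6172·2 = -0.1543.
u_2 = w_2 + 0.1543·q_1 = (-0.0952, 3.9286, -3.0238, 2.0952).
‖u_2‖ = 5.3830, so q_2 = (-0.0177, 0.7298, -0.5617, 0.3892).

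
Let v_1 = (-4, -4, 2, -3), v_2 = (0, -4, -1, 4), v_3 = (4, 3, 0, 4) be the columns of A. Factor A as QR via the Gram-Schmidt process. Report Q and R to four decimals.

Q = [[-0.5963, 0.0310, 0.1963], [-0.5963, -0.6663, 0.0549], [0.2981, -0.1898, 0.9355], [-0.4472, 0.7205, 0.2887]], R = [[6.7082, 0.2981, -5.9628], [0.0000, 5.7368, 1.0071], [0.0000, 0.0000, 2.1048]]

v_1 = (-4, -4, 2, -3); ‖v_1‖ = 6.7082, so e_1 = (-0.5963, -0.5963, 0.2981, -0.4472).
e_1·v_2 = (-0.5963)·0 + (-0.5963)·(-4) + 0.2981·(-1) + (-0.4472)·4 = 0.2981.
u_2 = v_2 − 0.2981·e_1 = (0.1778, -3.8222, -1.0889, 4.1333).
‖u_2‖ = 5.7368, so e_2 = (0.0310, -0.6663, -0.1898, 0.7205).
e_1·v_3 = (-0.5963)·4 + (-0.5963)·3 + 0.2981·0 + (-0.4472)·4 = -5.9628; e_2·v_3 = 0.0310·4 + (-0.6663)·3 + (-0.1898)·0 + 0.7205·4 = 1.0071.
u_3 = v_3 + 5.9628·e_1 − 1.0071·e_2 = (0.4132, 0.1155, 1.9689, 0.6077).
‖u_3‖ = 2.1048, so e_3 = (0.1963, 0.0549, 0.9355, 0.2887).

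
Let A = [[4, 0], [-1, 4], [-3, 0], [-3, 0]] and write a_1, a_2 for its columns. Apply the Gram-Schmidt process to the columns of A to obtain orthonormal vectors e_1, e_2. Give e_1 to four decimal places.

e_1 = a_1/‖a_1‖ = (4, -1, -3, -3)/5.9161 = (0.6761, -0.1690, -0.5071, -0.5071).

e_1 = (0.6761, -0.1690, -0.5071, -0.5071)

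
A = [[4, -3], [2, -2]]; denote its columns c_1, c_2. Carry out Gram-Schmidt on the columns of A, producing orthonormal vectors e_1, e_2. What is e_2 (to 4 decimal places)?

c_1 = (4, 2); ‖c_1‖ = 4.4721, so e_1 = (0.8944, 0.4472).
e_1·c_2 = 0.8944·(-3) + 0.4472·(-2) = -3.5777.
u_2 = c_2 + 3.5777·e_1 = (0.2000, -0.4000).
‖u_2‖ = 0.4472, so e_2 = (0.4472, -0.8944).

e_2 = (0.4472, -0.8944)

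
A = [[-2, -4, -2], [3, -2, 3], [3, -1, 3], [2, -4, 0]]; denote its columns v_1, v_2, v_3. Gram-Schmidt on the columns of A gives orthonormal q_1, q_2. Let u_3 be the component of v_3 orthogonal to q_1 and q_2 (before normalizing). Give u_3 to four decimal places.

v_1 = (-2, 3, 3, 2); ‖v_1‖ = 5.0990, so q_1 = (-0.3922, 0.5883, 0.5883, 0.3922).
q_1·v_2 = (-0.3922)·(-4) + 0.5883·(-2) + 0.5883·(-1) + 0.3922·(-4) = -1.7650.
u_2 = v_2 + 1.7650·q_1 = (-4.6923, -0.9615, 0.0385, -3.3077).
‖u_2‖ = 5.8210, so q_2 = (-0.8061, -0.1652, 0.0066, -0.5682).
q_1·v_3 = (-0.3922)·(-2) + 0.5883·3 + 0.5883·3 + 0.3922·0 = 4.3146; q_2·v_3 = (-0.8061)·(-2) + (-0.1652)·3 + 0.0066·3 + (-0.5682)·0 = 1.1365.
u_3 = v_3 − 4.3146·q_1 − 1.1365·q_2 = (0.6084, 0.6493, 0.4540, -1.0465).

u_3 = (0.6084, 0.6493, 0.4540, -1.0465)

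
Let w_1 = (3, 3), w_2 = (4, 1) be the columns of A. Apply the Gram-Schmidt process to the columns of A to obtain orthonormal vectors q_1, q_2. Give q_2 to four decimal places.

q_2 = (0.7071, -0.7071)

w_1 = (3, 3); ‖w_1‖ = 4.2426, so q_1 = (0.7071, 0.7071).
q_1·w_2 = 0.7071·4 + 0.7071·1 = 3.5355.
u_2 = w_2 − 3.5355·q_1 = (1.5000, -1.5000).
‖u_2‖ = 2.1213, so q_2 = (0.7071, -0.7071).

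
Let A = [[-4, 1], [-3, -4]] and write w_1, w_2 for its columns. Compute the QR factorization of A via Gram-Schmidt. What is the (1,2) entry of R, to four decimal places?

q_1 = w_1/‖w_1‖ = (-4, -3)/5.0000 = (-0.8000, -0.6000).
r_{12} = q_1·w_2 = 1.6000.

r_{12} = 1.6000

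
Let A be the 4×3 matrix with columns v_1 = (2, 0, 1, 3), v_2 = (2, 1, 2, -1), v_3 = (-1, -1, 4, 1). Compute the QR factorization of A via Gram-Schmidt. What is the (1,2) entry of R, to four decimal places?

r_{12} = 0.8018

q_1 = v_1/‖v_1‖ = (2, 0, 1, 3)/3.7417 = (0.5345, 0.0000, 0.2673, 0.8018).
r_{12} = q_1·v_2 = 0.8018.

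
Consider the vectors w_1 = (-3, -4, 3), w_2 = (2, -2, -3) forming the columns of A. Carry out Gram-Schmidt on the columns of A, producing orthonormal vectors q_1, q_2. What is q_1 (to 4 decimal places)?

q_1 = (-0.5145, -0.6860, 0.5145)

w_1 = (-3, -4, 3); ‖w_1‖ = 5.8310, so q_1 = (-0.5145, -0.6860, 0.5145).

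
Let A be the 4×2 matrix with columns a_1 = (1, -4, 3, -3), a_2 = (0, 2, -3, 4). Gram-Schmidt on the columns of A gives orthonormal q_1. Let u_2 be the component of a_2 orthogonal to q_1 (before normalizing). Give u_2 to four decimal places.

u_2 = (0.8286, -1.3143, -0.5143, 1.5143)

q_1 = a_1/‖a_1‖ = (1, -4, 3, -3)/5.9161 = (0.1690, -0.6761, 0.5071, -0.5071).
r_{12} = q_1·a_2 = -4.9019.
u_2 = a_2 + 4.9019·q_1 = (0.8286, -1.3143, -0.5143, 1.5143).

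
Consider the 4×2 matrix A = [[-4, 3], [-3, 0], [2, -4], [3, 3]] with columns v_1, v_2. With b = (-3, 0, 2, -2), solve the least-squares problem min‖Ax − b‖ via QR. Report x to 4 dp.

x = (0.0743, -0.6524)

q_1 = v_1/‖v_1‖ = (-4, -3, 2, 3)/6.1644 = (-0.6489, -0.4867, 0.3244, 0.4867).
r_{12} = q_1·v_2 = -1.7844.
u_2 = v_2 + 1.7844·q_1 = (1.8421, -0.8684, -3.4211, 3.8684).
‖u_2‖ = 5.5512, so q_2 = (0.3318, -0.1564, -0.6163, 0.6969).
Qᵀb = (1.6222, -3.6218).
Back-substitute: x_2 = -3.6218/5.5512 = -0.6524.
x_1 = (1.6222 + 1.7844·(-0.6524))/6.1644 = 0.0743.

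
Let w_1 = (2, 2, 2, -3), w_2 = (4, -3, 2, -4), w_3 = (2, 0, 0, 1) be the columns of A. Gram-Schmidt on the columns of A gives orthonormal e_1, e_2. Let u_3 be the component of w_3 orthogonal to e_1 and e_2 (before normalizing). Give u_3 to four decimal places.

u_3 = (1.6618, 0.4058, -0.1256, 1.2947)

w_1 = (2, 2, 2, -3); ‖w_1‖ = 4.5826, so e_1 = (0.4364, 0.4364, 0.4364, -0.6547).
e_1·w_2 = 0.4364·4 + 0.4364·(-3) + 0.4364·2 + (-0.6547)·(-4) = 3.9279.
u_2 = w_2 − 3.9279·e_1 = (2.2857, -4.7143, 0.2857, -1.4286).
‖u_2‖ = 5.4380, so e_2 = (0.4203, -0.8669, 0.0525, -0.2627).
e_1·w_3 = 0.4364·2 + 0.4364·0 + 0.4364·0 + (-0.6547)·1 = 0.2182; e_2·w_3 = 0.4203·2 + (-0.8669)·0 + 0.0525·0 + (-0.2627)·1 = 0.5779.
u_3 = w_3 − 0.2182·e_1 − 0.5779·e_2 = (1.6618, 0.4058, -0.1256, 1.2947).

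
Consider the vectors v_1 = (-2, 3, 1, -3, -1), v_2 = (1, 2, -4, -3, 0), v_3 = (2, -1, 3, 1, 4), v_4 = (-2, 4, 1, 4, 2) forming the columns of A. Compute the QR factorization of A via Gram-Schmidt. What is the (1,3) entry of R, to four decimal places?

q_1 = v_1/‖v_1‖ = (-2, 3, 1, -3, -1)/4.8990 = (-0.4082, 0.6124, 0.2041, -0.6124, -0.2041).
r_{13} = q_1·v_3 = -2.2454.

r_{13} = -2.2454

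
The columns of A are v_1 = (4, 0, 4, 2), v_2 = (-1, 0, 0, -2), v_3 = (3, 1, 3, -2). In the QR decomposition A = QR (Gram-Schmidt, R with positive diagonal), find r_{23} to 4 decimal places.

r_{23} = 3.0330

q_1 = v_1/‖v_1‖ = (4, 0, 4, 2)/6.0000 = (0.6667, 0.0000, 0.6667, 0.3333).
r_{12} = q_1·v_2 = -1.3333.
u_2 = v_2 + 1.3333·q_1 = (-0.1111, 0.0000, 0.8889, -1.5556).
‖u_2‖ = 1.7951, so q_2 = (-0.0619, 0.0000, 0.4952, -0.8666).
r_{23} = q_2·v_3 = 3.0330.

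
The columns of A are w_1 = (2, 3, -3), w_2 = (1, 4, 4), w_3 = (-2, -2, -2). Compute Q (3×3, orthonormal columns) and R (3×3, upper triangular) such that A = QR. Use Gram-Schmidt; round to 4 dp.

e_1 = w_1/‖w_1‖ = (2, 3, -3)/4.6904 = (0.4264, 0.6396, -0.6396).
r_{12} = e_1·w_2 = 0.4264.
u_2 = w_2 − 0.4264·e_1 = (0.8182, 3.7273, 4.2727).
‖u_2‖ = 5.7287, so e_2 = (0.1428, 0.6506, 0.7458).
r_{13} = e_1·w_3 = -0.8528; r_{23} = e_2·w_3 = -3.0786.
u_3 = w_3 + 0.8528·e_1 + 3.0786·e_2 = (-1.1967, 0.5485, -0.2493).
‖u_3‖ = 1.3398, so e_3 = (-0.8932, 0.4094, -0.1861).

Q = [[0.4264, 0.1428, -0.8932], [0.6396, 0.6506, 0.4094], [-0.6396, 0.7458, -0.1861]], R = [[4.6904, 0.4264, -0.8528], [0.0000, 5.7287, -3.0786], [0.0000, 0.0000, 1.3398]]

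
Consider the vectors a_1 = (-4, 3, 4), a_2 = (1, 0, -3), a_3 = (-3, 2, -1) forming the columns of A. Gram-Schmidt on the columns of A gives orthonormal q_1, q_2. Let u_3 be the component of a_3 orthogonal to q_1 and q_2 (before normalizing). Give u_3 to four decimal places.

q_1 = a_1/‖a_1‖ = (-4, 3, 4)/6.4031 = (-0.6247, 0.4685, 0.6247).
r_{12} = q_1·a_2 = -2.4988.
u_2 = a_2 + 2.4988·q_1 = (-0.5610, 1.1707, -1.4390).
‖u_2‖ = 1.9381, so q_2 = (-0.2895, 0.6041, -0.7425).
r_{13} = q_1·a_3 = 2.1864; r_{23} = q_2·a_3 = 2.8190.
u_3 = a_3 − 2.1864·q_1 − 2.8190·q_2 = (-0.8182, -0.7273, -0.2727).

u_3 = (-0.8182, -0.7273, -0.2727)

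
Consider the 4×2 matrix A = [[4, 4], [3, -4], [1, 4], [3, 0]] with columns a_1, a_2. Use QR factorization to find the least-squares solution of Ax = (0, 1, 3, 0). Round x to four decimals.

a_1 = (4, 3, 1, 3); ‖a_1‖ = 5.9161, so q_1 = (0.6761, 0.5071, 0.1690, 0.5071).
q_1·a_2 = 0.6761·4 + 0.5071·(-4) + 0.1690·4 + 0.5071·0 = 1.3522.
u_2 = a_2 − 1.3522·q_1 = (3.0857, -4.6857, 3.7714, -0.6857).
‖u_2‖ = 6.7950, so q_2 = (0.4541, -0.6896, 0.5550, -0.1009).
Qᵀb = (1.0142, 0.9755).
Back-substitute: x_2 = 0.9755/6.7950 = 0.1436.
x_1 = (1.0142 − 1.3522·0.1436)/5.9161 = 0.1386.

x = (0.1386, 0.1436)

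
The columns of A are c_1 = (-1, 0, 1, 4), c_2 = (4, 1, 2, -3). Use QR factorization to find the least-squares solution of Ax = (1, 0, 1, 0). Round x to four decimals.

x = (0.2442, 0.3140)

e_1 = c_1/‖c_1‖ = (-1, 0, 1, 4)/4.2426 = (-0.2357, 0.0000, 0.2357, 0.9428).
r_{12} = e_1·c_2 = -3.2998.
u_2 = c_2 + 3.2998·e_1 = (3.2222, 1.0000, 2.7778, 0.1111).
‖u_2‖ = 4.3716, so e_2 = (0.7371, 0.2287, 0.6354, 0.0254).
Qᵀb = (0.0000, 1.3725).
Back-substitute: x_2 = 1.3725/4.3716 = 0.3140.
x_1 = (0.0000 + 3.2998·0.3140)/4.2426 = 0.2442.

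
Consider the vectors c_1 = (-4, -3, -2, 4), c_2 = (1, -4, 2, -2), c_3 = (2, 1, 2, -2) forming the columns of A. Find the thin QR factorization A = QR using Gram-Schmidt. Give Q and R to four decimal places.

c_1 = (-4, -3, -2, 4); ‖c_1‖ = 6.7082, so e_1 = (-0.5963, -0.4472, -0.2981, 0.5963).
e_1·c_2 = (-0.5963)·1 + (-0.4472)·(-4) + (-0.2981)·2 + 0.5963·(-2) = -0.5963.
u_2 = c_2 + 0.5963·e_1 = (0.6444, -4.2667, 1.8222, -1.6444).
‖u_2‖ = 4.9643, so e_2 = (0.1298, -0.8595, 0.3671, -0.3313).
e_1·c_3 = (-0.5963)·2 + (-0.4472)·1 + (-0.2981)·2 + 0.5963·(-2) = -3.4286; e_2·c_3 = 0.1298·2 + (-0.8595)·1 + 0.3671·2 + (-0.3313)·(-2) = 0.7968.
u_3 = c_3 + 3.4286·e_1 − 0.7968·e_2 = (-0.1479, 0.1515, 0.6853, 0.3084).
‖u_3‖ = 0.7807, so e_3 = (-0.1894, 0.1940, 0.8778, 0.3950).

Q = [[-0.5963, 0.1298, -0.1894], [-0.4472, -0.8595, 0.1940], [-0.2981, 0.3671, 0.8778], [0.5963, -0.3313, 0.3950]], R = [[6.7082, -0.5963, -3.4286], [0.0000, 4.9643, 0.7968], [0.0000, 0.0000, 0.7807]]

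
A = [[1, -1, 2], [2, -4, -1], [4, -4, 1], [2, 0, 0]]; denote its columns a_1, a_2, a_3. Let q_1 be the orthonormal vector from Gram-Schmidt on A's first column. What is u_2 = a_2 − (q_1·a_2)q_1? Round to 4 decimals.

u_2 = (0.0000, -2.0000, 0.0000, 2.0000)

a_1 = (1, 2, 4, 2); ‖a_1‖ = 5.0000, so q_1 = (0.2000, 0.4000, 0.8000, 0.4000).
q_1·a_2 = 0.2000·(-1) + 0.4000·(-4) + 0.8000·(-4) + 0.4000·0 = -5.0000.
u_2 = a_2 + 5.0000·q_1 = (0.0000, -2.0000, 0.0000, 2.0000).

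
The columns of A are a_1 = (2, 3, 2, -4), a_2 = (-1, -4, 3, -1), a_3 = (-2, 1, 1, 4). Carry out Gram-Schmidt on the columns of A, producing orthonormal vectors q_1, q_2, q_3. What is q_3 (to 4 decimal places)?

q_3 = (-0.3248, 0.4502, 0.6605, 0.5055)

a_1 = (2, 3, 2, -4); ‖a_1‖ = 5.7446, so q_1 = (0.3482, 0.5222, 0.3482, -0.6963).
q_1·a_2 = 0.3482·(-1) + 0.5222·(-4) + 0.3482·3 + (-0.6963)·(-1) = -0.6963.
u_2 = a_2 + 0.6963·q_1 = (-0.7576, -3.6364, 3.2424, -1.4848).
‖u_2‖ = 5.1493, so q_2 = (-0.1471, -0.7062, 0.6297, -0.2884).
q_1·a_3 = 0.3482·(-2) + 0.5222·1 + 0.3482·1 + (-0.6963)·4 = -2.6112; q_2·a_3 = (-0.1471)·(-2) + (-0.7062)·1 + 0.6297·1 + (-0.2884)·4 = -0.9357.
u_3 = a_3 + 2.6112·q_1 + 0.9357·q_2 = (-1.2286, 1.7029, 2.4983, 1.9120).
‖u_3‖ = 3.7824, so q_3 = (-0.3248, 0.4502, 0.6605, 0.5055).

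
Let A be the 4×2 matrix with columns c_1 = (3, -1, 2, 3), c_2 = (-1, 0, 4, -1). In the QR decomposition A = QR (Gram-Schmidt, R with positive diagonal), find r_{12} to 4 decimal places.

e_1 = c_1/‖c_1‖ = (3, -1, 2, 3)/4.7958 = (0.6255, -0.2085, 0.4170, 0.6255).
r_{12} = e_1·c_2 = 0.4170.

r_{12} = 0.4170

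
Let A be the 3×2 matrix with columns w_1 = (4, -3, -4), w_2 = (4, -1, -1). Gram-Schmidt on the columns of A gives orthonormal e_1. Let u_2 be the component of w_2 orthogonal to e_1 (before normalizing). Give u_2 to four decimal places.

u_2 = (1.7561, 0.6829, 1.2439)

e_1 = w_1/‖w_1‖ = (4, -3, -4)/6.4031 = (0.6247, -0.4685, -0.6247).
r_{12} = e_1·w_2 = 3.5920.
u_2 = w_2 − 3.5920·e_1 = (1.7561, 0.6829, 1.2439).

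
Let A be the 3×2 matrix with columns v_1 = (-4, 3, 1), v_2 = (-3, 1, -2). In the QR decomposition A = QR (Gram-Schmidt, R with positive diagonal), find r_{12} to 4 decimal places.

v_1 = (-4, 3, 1); ‖v_1‖ = 5.0990, so q_1 = (-0.7845, 0.5883, 0.1961).
r_{12} = q_1·v_2 = 2.5495.

r_{12} = 2.5495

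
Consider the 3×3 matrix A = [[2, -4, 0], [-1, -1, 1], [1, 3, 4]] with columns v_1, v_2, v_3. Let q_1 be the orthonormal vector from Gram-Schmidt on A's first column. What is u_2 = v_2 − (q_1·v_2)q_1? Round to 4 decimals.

u_2 = (-2.6667, -1.6667, 3.6667)

v_1 = (2, -1, 1); ‖v_1‖ = 2.4495, so q_1 = (0.8165, -0.4082, 0.4082).
q_1·v_2 = 0.8165·(-4) + (-0.4082)·(-1) + 0.4082·3 = -1.6330.
u_2 = v_2 + 1.6330·q_1 = (-2.6667, -1.6667, 3.6667).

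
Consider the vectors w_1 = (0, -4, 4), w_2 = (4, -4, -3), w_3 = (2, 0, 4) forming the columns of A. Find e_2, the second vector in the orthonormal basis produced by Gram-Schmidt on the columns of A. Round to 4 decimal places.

e_2 = (0.6285, -0.5500, -0.5500)

w_1 = (0, -4, 4); ‖w_1‖ = 5.6569, so e_1 = (0.0000, -0.7071, 0.7071).
e_1·w_2 = 0.0000·4 + (-0.7071)·(-4) + 0.7071·(-3) = 0.7071.
u_2 = w_2 − 0.7071·e_1 = (4.0000, -3.5000, -3.5000).
‖u_2‖ = 6.3640, so e_2 = (0.6285, -0.5500, -0.5500).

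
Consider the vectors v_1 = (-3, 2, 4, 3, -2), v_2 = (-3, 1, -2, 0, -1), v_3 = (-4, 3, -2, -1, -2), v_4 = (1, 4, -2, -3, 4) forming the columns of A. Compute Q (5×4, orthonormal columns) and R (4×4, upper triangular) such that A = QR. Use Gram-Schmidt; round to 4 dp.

Q = [[-0.4629, -0.6963, 0.1943, -0.1133], [0.3086, 0.2007, 0.6998, 0.4647], [0.6172, -0.6524, 0.1645, -0.0267], [0.4629, -0.0941, -0.6329, 0.1846], [-0.3086, -0.2007, -0.2120, 0.8581]], R = [[6.4807, 0.7715, 1.6973, -3.0861], [0.0000, 3.7954, 5.1880, 0.8908], [0.0000, 0.0000, 2.0502, 3.7150], [0.0000, 0.0000, 0.0000, 4.6777]]

q_1 = v_1/‖v_1‖ = (-3, 2, 4, 3, -2)/6.4807 = (-0.4629, 0.3086, 0.6172, 0.4629, -0.3086).
r_{12} = q_1·v_2 = 0.7715.
u_2 = v_2 − 0.7715·q_1 = (-2.6429, 0.7619, -2.4762, -0.3571, -0.7619).
‖u_2‖ = 3.7954, so q_2 = (-0.6963, 0.2007, -0.6524, -0.0941, -0.2007).
r_{13} = q_1·v_3 = 1.6973; r_{23} = q_2·v_3 = 5.1880.
u_3 = v_3 − 1.6973·q_1 − 5.1880·q_2 = (0.3983, 1.4347, 0.3372, -1.2975, -0.4347).
‖u_3‖ = 2.0502, so q_3 = (0.1943, 0.6998, 0.1645, -0.6329, -0.2120).
r_{14} = q_1·v_4 = -3.0861; r_{24} = q_2·v_4 = 0.8908; r_{34} = q_3·v_4 = 3.7150.
u_4 = v_4 + 3.0861·q_1 − 0.8908·q_2 − 3.7150·q_3 = (-0.5301, 2.1738, -0.1250, 0.8635, 4.0142).
‖u_4‖ = 4.6777, so q_4 = (-0.1133, 0.4647, -0.0267, 0.1846, 0.8581).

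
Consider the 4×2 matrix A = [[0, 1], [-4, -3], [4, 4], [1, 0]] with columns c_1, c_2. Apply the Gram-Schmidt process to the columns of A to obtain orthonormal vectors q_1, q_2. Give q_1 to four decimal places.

c_1 = (0, -4, 4, 1); ‖c_1‖ = 5.7446, so q_1 = (0.0000, -0.6963, 0.6963, 0.1741).

q_1 = (0.0000, -0.6963, 0.6963, 0.1741)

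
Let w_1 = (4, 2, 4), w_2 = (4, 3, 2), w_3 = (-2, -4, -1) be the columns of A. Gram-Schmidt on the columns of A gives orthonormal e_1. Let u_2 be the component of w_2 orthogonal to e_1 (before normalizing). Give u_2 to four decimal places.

u_2 = (0.6667, 1.3333, -1.3333)

w_1 = (4, 2, 4); ‖w_1‖ = 6.0000, so e_1 = (0.6667, 0.3333, 0.6667).
e_1·w_2 = 0.6667·4 + 0.3333·3 + 0.6667·2 = 5.0000.
u_2 = w_2 − 5.0000·e_1 = (0.6667, 1.3333, -1.3333).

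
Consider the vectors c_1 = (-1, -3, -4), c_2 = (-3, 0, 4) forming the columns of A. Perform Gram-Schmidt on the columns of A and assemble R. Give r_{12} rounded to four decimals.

r_{12} = -2.5495

q_1 = c_1/‖c_1‖ = (-1, -3, -4)/5.0990 = (-0.1961, -0.5883, -0.7845).
r_{12} = q_1·c_2 = -2.5495.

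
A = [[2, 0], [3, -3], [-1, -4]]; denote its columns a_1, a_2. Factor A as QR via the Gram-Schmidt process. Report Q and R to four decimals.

Q = [[0.5345, 0.1482], [0.8018, -0.4003], [-0.2673, -0.9043]], R = [[3.7417, -1.3363], [0.0000, 4.8181]]

a_1 = (2, 3, -1); ‖a_1‖ = 3.7417, so e_1 = (0.5345, 0.8018, -0.2673).
e_1·a_2 = 0.5345·0 + 0.8018·(-3) + (-0.2673)·(-4) = -1.3363.
u_2 = a_2 + 1.3363·e_1 = (0.7143, -1.9286, -4.3571).
‖u_2‖ = 4.8181, so e_2 = (0.1482, -0.4003, -0.9043).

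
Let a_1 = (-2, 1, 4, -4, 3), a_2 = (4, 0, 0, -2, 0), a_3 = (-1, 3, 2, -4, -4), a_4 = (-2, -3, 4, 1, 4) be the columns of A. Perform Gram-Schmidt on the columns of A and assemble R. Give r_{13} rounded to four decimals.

r_{13} = 2.5065

a_1 = (-2, 1, 4, -4, 3); ‖a_1‖ = 6.7823, so q_1 = (-0.2949, 0.1474, 0.5898, -0.5898, 0.4423).
r_{13} = q_1·a_3 = 2.5065.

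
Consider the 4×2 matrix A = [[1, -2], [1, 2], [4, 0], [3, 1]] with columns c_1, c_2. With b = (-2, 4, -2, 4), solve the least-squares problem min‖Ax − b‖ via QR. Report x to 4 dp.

x = (0.0256, 1.7692)

e_1 = c_1/‖c_1‖ = (1, 1, 4, 3)/5.1962 = (0.1925, 0.1925, 0.7698, 0.5774).
r_{12} = e_1·c_2 = 0.5774.
u_2 = c_2 − 0.5774·e_1 = (-2.1111, 1.8889, -0.4444, 0.6667).
‖u_2‖ = 2.9439, so e_2 = (-0.7171, 0.6416, -0.1510, 0.2265).
Qᵀb = (1.1547, 5.2085).
Back-substitute: x_2 = 5.2085/2.9439 = 1.7692.
x_1 = (1.1547 − 0.5774·1.7692)/5.1962 = 0.0256.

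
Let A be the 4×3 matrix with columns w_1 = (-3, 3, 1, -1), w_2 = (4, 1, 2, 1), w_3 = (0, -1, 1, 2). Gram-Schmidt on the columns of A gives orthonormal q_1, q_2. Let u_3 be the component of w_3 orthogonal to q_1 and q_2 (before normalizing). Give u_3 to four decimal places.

w_1 = (-3, 3, 1, -1); ‖w_1‖ = 4.4721, so q_1 = (-0.6708, 0.6708, 0.2236, -0.2236).
q_1·w_2 = (-0.6708)·4 + 0.6708·1 + 0.2236·2 + (-0.2236)·1 = -1.7889.
u_2 = w_2 + 1.7889·q_1 = (2.8000, 2.2000, 2.4000, 0.6000).
‖u_2‖ = 4.3359, so q_2 = (0.6458, 0.5074, 0.5535, 0.1384).
q_1·w_3 = (-0.6708)·0 + 0.6708·(-1) + 0.2236·1 + (-0.2236)·2 = -0.8944; q_2·w_3 = 0.6458·0 + 0.5074·(-1) + 0.5535·1 + 0.1384·2 = 0.3229.
u_3 = w_3 + 0.8944·q_1 − 0.3229·q_2 = (-0.8085, -0.5638, 1.0213, 1.7553).

u_3 = (-0.8085, -0.5638, 1.0213, 1.7553)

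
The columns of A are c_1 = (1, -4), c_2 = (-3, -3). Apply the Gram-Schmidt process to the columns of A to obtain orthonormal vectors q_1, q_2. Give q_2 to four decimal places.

q_1 = c_1/‖c_1‖ = (1, -4)/4.1231 = (0.2425, -0.9701).
r_{12} = q_1·c_2 = 2.1828.
u_2 = c_2 − 2.1828·q_1 = (-3.5294, -0.8824).
‖u_2‖ = 3.6380, so q_2 = (-0.9701, -0.2425).

q_2 = (-0.9701, -0.2425)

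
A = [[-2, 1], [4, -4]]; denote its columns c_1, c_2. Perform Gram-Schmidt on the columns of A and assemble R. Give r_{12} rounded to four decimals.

c_1 = (-2, 4); ‖c_1‖ = 4.4721, so q_1 = (-0.4472, 0.8944).
r_{12} = q_1·c_2 = -4.0249.

r_{12} = -4.0249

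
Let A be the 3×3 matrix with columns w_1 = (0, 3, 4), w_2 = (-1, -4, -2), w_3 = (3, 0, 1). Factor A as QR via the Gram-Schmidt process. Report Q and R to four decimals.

w_1 = (0, 3, 4); ‖w_1‖ = 5.0000, so e_1 = (0.0000, 0.6000, 0.8000).
e_1·w_2 = 0.0000·(-1) + 0.6000·(-4) + 0.8000·(-2) = -4.0000.
u_2 = w_2 + 4.0000·e_1 = (-1.0000, -1.6000, 1.2000).
‖u_2‖ = 2.2361, so e_2 = (-0.4472, -0.7155, 0.5367).
e_1·w_3 = 0.0000·3 + 0.6000·0 + 0.8000·1 = 0.8000; e_2·w_3 = (-0.4472)·3 + (-0.7155)·0 + 0.5367·1 = -0.8050.
u_3 = w_3 − 0.8000·e_1 + 0.8050·e_2 = (2.6400, -1.0560, 0.7920).
‖u_3‖ = 2.9516, so e_3 = (0.8944, -0.3578, 0.2683).

Q = [[0.0000, -0.4472, 0.8944], [0.6000, -0.7155, -0.3578], [0.8000, 0.5367, 0.2683]], R = [[5.0000, -4.0000, 0.8000], [0.0000, 2.2361, -0.8050], [0.0000, 0.0000, 2.9516]]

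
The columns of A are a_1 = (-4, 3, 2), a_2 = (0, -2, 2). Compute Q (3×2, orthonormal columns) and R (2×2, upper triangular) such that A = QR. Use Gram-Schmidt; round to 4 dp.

Q = [[-0.7428, -0.0984], [0.5571, -0.6395], [0.3714, 0.7625]], R = [[5.3852, -0.3714], [0.0000, 2.8039]]

e_1 = a_1/‖a_1‖ = (-4, 3, 2)/5.3852 = (-0.7428, 0.5571, 0.3714).
r_{12} = e_1·a_2 = -0.3714.
u_2 = a_2 + 0.3714·e_1 = (-0.2759, -1.7931, 2.1379).
‖u_2‖ = 2.8039, so e_2 = (-0.0984, -0.6395, 0.7625).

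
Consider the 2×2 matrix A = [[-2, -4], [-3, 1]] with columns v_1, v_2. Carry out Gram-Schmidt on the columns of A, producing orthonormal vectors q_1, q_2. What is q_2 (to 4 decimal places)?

v_1 = (-2, -3); ‖v_1‖ = 3.6056, so q_1 = (-0.5547, -0.8321).
q_1·v_2 = (-0.5547)·(-4) + (-0.8321)·1 = 1.3868.
u_2 = v_2 − 1.3868·q_1 = (-3.2308, 2.1538).
‖u_2‖ = 3.8829, so q_2 = (-0.8321, 0.5547).

q_2 = (-0.8321, 0.5547)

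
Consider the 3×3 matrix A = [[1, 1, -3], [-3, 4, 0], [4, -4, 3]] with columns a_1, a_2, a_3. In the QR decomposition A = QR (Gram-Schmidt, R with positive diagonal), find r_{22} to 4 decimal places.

a_1 = (1, -3, 4); ‖a_1‖ = 5.0990, so e_1 = (0.1961, -0.5883, 0.7845).
e_1·a_2 = 0.1961·1 + (-0.5883)·4 + 0.7845·(-4) = -5.2951.
u_2 = a_2 + 5.2951·e_1 = (2.0385, 0.8846, 0.1538).
r_{22} = ‖u_2‖ = 2.2275.

r_{22} = 2.2275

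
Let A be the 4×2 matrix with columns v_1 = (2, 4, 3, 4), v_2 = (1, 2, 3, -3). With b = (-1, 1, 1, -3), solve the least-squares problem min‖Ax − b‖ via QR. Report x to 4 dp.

v_1 = (2, 4, 3, 4); ‖v_1‖ = 6.7082, so q_1 = (0.2981, 0.5963, 0.4472, 0.5963).
q_1·v_2 = 0.2981·1 + 0.5963·2 + 0.4472·3 + 0.5963·(-3) = 1.0435.
u_2 = v_2 − 1.0435·q_1 = (0.6889, 1.3778, 2.5333, -3.6222).
‖u_2‖ = 4.6809, so q_2 = (0.1472, 0.2943, 0.5412, -0.7738).
Qᵀb = (-1.0435, 3.0098).
Back-substitute: x_2 = 3.0098/4.6809 = 0.6430.
x_1 = (-1.0435 − 1.0435·0.6430)/6.7082 = -0.2556.

x = (-0.2556, 0.6430)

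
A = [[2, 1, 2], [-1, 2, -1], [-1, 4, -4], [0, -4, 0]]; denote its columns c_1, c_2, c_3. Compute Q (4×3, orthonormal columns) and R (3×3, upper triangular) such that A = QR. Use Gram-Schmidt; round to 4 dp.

c_1 = (2, -1, -1, 0); ‖c_1‖ = 2.4495, so q_1 = (0.8165, -0.4082, -0.4082, 0.0000).
q_1·c_2 = 0.8165·1 + (-0.4082)·2 + (-0.4082)·4 + 0.0000·(-4) = -1.6330.
u_2 = c_2 + 1.6330·q_1 = (2.3333, 1.3333, 3.3333, -4.0000).
‖u_2‖ = 5.8595, so q_2 = (0.3982, 0.2276, 0.5689, -0.6827).
q_1·c_3 = 0.8165·2 + (-0.4082)·(-1) + (-0.4082)·(-4) + 0.0000·0 = 3.6742; q_2·c_3 = 0.3982·2 + 0.2276·(-1) + 0.5689·(-4) + (-0.6827)·0 = -1.7066.
u_3 = c_3 − 3.6742·q_1 + 1.7066·q_2 = (-0.3204, 0.8883, -1.5291, -1.1650).
‖u_3‖ = 2.1418, so q_3 = (-0.1496, 0.4148, -0.7139, -0.5440).

Q = [[0.8165, 0.3982, -0.1496], [-0.4082, 0.2276, 0.4148], [-0.4082, 0.5689, -0.7139], [0.0000, -0.6827, -0.5440]], R = [[2.4495, -1.6330, 3.6742], [0.0000, 5.8595, -1.7066], [0.0000, 0.0000, 2.1418]]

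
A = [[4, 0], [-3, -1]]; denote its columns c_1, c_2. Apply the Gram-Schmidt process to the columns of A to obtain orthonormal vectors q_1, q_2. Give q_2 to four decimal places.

q_2 = (-0.6000, -0.8000)

c_1 = (4, -3); ‖c_1‖ = 5.0000, so q_1 = (0.8000, -0.6000).
q_1·c_2 = 0.8000·0 + (-0.6000)·(-1) = 0.6000.
u_2 = c_2 − 0.6000·q_1 = (-0.4800, -0.6400).
‖u_2‖ = 0.8000, so q_2 = (-0.6000, -0.8000).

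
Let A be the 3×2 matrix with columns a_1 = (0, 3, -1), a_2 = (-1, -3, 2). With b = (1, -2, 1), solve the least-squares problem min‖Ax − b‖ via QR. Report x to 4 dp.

e_1 = a_1/‖a_1‖ = (0, 3, -1)/3.1623 = (0.0000, 0.9487, -0.3162).
r_{12} = e_1·a_2 = -3.4785.
u_2 = a_2 + 3.4785·e_1 = (-1.0000, 0.3000, 0.9000).
‖u_2‖ = 1.3784, so e_2 = (-0.7255, 0.2176, 0.6529).
Qᵀb = (-2.2136, -0.5078).
Back-substitute: x_2 = -0.5078/1.3784 = -0.3684.
x_1 = (-2.2136 + 3.4785·(-0.3684))/3.1623 = -1.1053.

x = (-1.1053, -0.3684)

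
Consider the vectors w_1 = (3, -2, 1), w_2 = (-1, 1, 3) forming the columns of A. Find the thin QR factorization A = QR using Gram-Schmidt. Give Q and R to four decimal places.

Q = [[0.8018, -0.1746], [-0.5345, 0.2182], [0.2673, 0.9602]], R = [[3.7417, -0.5345], [0.0000, 3.2733]]

w_1 = (3, -2, 1); ‖w_1‖ = 3.7417, so e_1 = (0.8018, -0.5345, 0.2673).
e_1·w_2 = 0.8018·(-1) + (-0.5345)·1 + 0.2673·3 = -0.5345.
u_2 = w_2 + 0.5345·e_1 = (-0.5714, 0.7143, 3.1429).
‖u_2‖ = 3.2733, so e_2 = (-0.1746, 0.2182, 0.9602).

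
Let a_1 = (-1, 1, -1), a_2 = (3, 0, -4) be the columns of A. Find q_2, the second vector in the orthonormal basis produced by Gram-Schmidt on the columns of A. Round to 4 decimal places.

q_2 = (0.6712, -0.0671, -0.7383)

a_1 = (-1, 1, -1); ‖a_1‖ = 1.7321, so q_1 = (-0.5774, 0.5774, -0.5774).
q_1·a_2 = (-0.5774)·3 + 0.5774·0 + (-0.5774)·(-4) = 0.5774.
u_2 = a_2 − 0.5774·q_1 = (3.3333, -0.3333, -3.6667).
‖u_2‖ = 4.9666, so q_2 = (0.6712, -0.0671, -0.7383).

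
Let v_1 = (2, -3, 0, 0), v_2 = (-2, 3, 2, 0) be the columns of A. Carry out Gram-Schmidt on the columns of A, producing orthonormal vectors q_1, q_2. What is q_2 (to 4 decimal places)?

q_2 = (0.0000, 0.0000, 1.0000, 0.0000)

v_1 = (2, -3, 0, 0); ‖v_1‖ = 3.6056, so q_1 = (0.5547, -0.8321, 0.0000, 0.0000).
q_1·v_2 = 0.5547·(-2) + (-0.8321)·3 + 0.0000·2 + 0.0000·0 = -3.6056.
u_2 = v_2 + 3.6056·q_1 = (0.0000, 0.0000, 2.0000, 0.0000).
‖u_2‖ = 2.0000, so q_2 = (0.0000, 0.0000, 1.0000, 0.0000).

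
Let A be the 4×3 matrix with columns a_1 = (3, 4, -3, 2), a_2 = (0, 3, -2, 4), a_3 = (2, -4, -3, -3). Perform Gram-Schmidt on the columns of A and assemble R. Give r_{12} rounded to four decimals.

r_{12} = 4.2178

e_1 = a_1/‖a_1‖ = (3, 4, -3, 2)/6.1644 = (0.4867, 0.6489, -0.4867, 0.3244).
r_{12} = e_1·a_2 = 4.2178.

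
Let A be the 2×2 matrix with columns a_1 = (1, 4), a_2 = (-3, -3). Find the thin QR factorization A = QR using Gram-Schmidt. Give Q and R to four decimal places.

Q = [[0.2425, -0.9701], [0.9701, 0.2425]], R = [[4.1231, -3.6380], [0.0000, 2.1828]]

a_1 = (1, 4); ‖a_1‖ = 4.1231, so q_1 = (0.2425, 0.9701).
q_1·a_2 = 0.2425·(-3) + 0.9701·(-3) = -3.6380.
u_2 = a_2 + 3.6380·q_1 = (-2.1176, 0.5294).
‖u_2‖ = 2.1828, so q_2 = (-0.9701, 0.2425).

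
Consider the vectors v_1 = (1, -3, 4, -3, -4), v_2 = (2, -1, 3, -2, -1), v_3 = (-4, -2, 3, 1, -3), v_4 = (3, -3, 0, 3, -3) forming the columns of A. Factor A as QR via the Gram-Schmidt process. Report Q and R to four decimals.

v_1 = (1, -3, 4, -3, -4); ‖v_1‖ = 7.1414, so q_1 = (0.1400, -0.4201, 0.5601, -0.4201, -0.5601).
q_1·v_2 = 0.1400·2 + (-0.4201)·(-1) + 0.5601·3 + (-0.4201)·(-2) + (-0.5601)·(-1) = 3.7808.
u_2 = v_2 − 3.7808·q_1 = (1.4706, 0.5882, 0.8824, -0.4118, 1.1176).
‖u_2‖ = 2.1693, so q_2 = (0.6779, 0.2712, 0.4067, -0.1898, 0.5152).
q_1·v_3 = 0.1400·(-4) + (-0.4201)·(-2) + 0.5601·3 + (-0.4201)·1 + (-0.5601)·(-3) = 3.2206; q_2·v_3 = 0.6779·(-4) + 0.2712·(-2) + 0.4067·3 + (-0.1898)·1 + 0.5152·(-3) = -3.7692.
u_3 = v_3 − 3.2206·q_1 + 3.7692·q_2 = (-1.8958, 0.3750, 2.7292, 1.6375, 0.7458).
‖u_3‖ = 3.7975, so q_3 = (-0.4992, 0.0987, 0.7187, 0.4312, 0.1964).
q_1·v_4 = 0.1400·3 + (-0.4201)·(-3) + 0.5601·0 + (-0.4201)·3 + (-0.5601)·(-3) = 2.1004; q_2·v_4 = 0.6779·3 + 0.2712·(-3) + 0.4067·0 + (-0.1898)·3 + 0.5152·(-3) = -0.8948; q_3·v_4 = (-0.4992)·3 + 0.0987·(-3) + 0.7187·0 + 0.4312·3 + 0.1964·(-3) = -1.0895.
u_4 = v_4 − 2.1004·q_1 + 0.8948·q_2 + 1.0895·q_3 = (2.7686, -1.7674, -0.0295, 4.1823, -1.1485).
‖u_4‖ = 5.4406, so q_4 = (0.5089, -0.3249, -0.0054, 0.7687, -0.2111).

Q = [[0.1400, 0.6779, -0.4992, 0.5089], [-0.4201, 0.2712, 0.0987, -0.3249], [0.5601, 0.4067, 0.7187, -0.0054], [-0.4201, -0.1898, 0.4312, 0.7687], [-0.5601, 0.5152, 0.1964, -0.2111]], R = [[7.1414, 3.7808, 3.2206, 2.1004], [0.0000, 2.1693, -3.7692, -0.8948], [0.0000, 0.0000, 3.7975, -1.0895], [0.0000, 0.0000, 0.0000, 5.4406]]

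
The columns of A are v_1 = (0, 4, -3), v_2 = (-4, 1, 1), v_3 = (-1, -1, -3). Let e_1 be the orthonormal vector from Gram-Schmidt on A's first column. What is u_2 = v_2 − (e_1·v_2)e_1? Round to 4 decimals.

u_2 = (-4.0000, 0.8400, 1.1200)

v_1 = (0, 4, -3); ‖v_1‖ = 5.0000, so e_1 = (0.0000, 0.8000, -0.6000).
e_1·v_2 = 0.0000·(-4) + 0.8000·1 + (-0.6000)·1 = 0.2000.
u_2 = v_2 − 0.2000·e_1 = (-4.0000, 0.8400, 1.1200).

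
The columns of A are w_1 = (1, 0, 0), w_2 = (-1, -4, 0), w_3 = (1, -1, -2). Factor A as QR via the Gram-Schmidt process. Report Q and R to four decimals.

q_1 = w_1/‖w_1‖ = (1, 0, 0)/1.0000 = (1.0000, 0.0000, 0.0000).
r_{12} = q_1·w_2 = -1.0000.
u_2 = w_2 + 1.0000·q_1 = (0.0000, -4.0000, 0.0000).
‖u_2‖ = 4.0000, so q_2 = (0.0000, -1.0000, 0.0000).
r_{13} = q_1·w_3 = 1.0000; r_{23} = q_2·w_3 = 1.0000.
u_3 = w_3 − 1.0000·q_1 − 1.0000·q_2 = (0.0000, 0.0000, -2.0000).
‖u_3‖ = 2.0000, so q_3 = (0.0000, 0.0000, -1.0000).

Q = [[1.0000, 0.0000, 0.0000], [0.0000, -1.0000, 0.0000], [0.0000, 0.0000, -1.0000]], R = [[1.0000, -1.0000, 1.0000], [0.0000, 4.0000, 1.0000], [0.0000, 0.0000, 2.0000]]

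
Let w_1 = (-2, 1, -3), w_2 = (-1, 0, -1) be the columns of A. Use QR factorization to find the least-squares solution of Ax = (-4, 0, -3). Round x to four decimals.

x = (-0.3333, 4.3333)

e_1 = w_1/‖w_1‖ = (-2, 1, -3)/3.7417 = (-0.5345, 0.2673, -0.8018).
r_{12} = e_1·w_2 = 1.3363.
u_2 = w_2 − 1.3363·e_1 = (-0.2857, -0.3571, 0.0714).
‖u_2‖ = 0.4629, so e_2 = (-0.6172, -0.7715, 0.1543).
Qᵀb = (4.5434, 2.0059).
Back-substitute: x_2 = 2.0059/0.4629 = 4.3333.
x_1 = (4.5434 − 1.3363·4.3333)/3.7417 = -0.3333.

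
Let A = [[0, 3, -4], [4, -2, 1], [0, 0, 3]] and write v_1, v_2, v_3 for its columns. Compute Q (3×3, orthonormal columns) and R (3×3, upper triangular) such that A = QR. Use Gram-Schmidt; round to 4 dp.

Q = [[0.0000, 1.0000, 0.0000], [1.0000, 0.0000, 0.0000], [0.0000, 0.0000, 1.0000]], R = [[4.0000, -2.0000, 1.0000], [0.0000, 3.0000, -4.0000], [0.0000, 0.0000, 3.0000]]

v_1 = (0, 4, 0); ‖v_1‖ = 4.0000, so e_1 = (0.0000, 1.0000, 0.0000).
e_1·v_2 = 0.0000·3 + 1.0000·(-2) + 0.0000·0 = -2.0000.
u_2 = v_2 + 2.0000·e_1 = (3.0000, 0.0000, 0.0000).
‖u_2‖ = 3.0000, so e_2 = (1.0000, 0.0000, 0.0000).
e_1·v_3 = 0.0000·(-4) + 1.0000·1 + 0.0000·3 = 1.0000; e_2·v_3 = 1.0000·(-4) + 0.0000·1 + 0.0000·3 = -4.0000.
u_3 = v_3 − 1.0000·e_1 + 4.0000·e_2 = (0.0000, 0.0000, 3.0000).
‖u_3‖ = 3.0000, so e_3 = (0.0000, 0.0000, 1.0000).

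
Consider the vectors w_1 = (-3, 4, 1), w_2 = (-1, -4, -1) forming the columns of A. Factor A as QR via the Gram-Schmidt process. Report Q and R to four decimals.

Q = [[-0.5883, -0.8086], [0.7845, -0.5708], [0.1961, -0.1427]], R = [[5.0990, -2.7456], [0.0000, 3.2344]]

w_1 = (-3, 4, 1); ‖w_1‖ = 5.0990, so q_1 = (-0.5883, 0.7845, 0.1961).
q_1·w_2 = (-0.5883)·(-1) + 0.7845·(-4) + 0.1961·(-1) = -2.7456.
u_2 = w_2 + 2.7456·q_1 = (-2.6154, -1.8462, -0.4615).
‖u_2‖ = 3.2344, so q_2 = (-0.8086, -0.5708, -0.1427).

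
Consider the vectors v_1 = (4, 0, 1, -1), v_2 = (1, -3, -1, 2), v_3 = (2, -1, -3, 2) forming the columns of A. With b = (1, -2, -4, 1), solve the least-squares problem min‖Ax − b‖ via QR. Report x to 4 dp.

e_1 = v_1/‖v_1‖ = (4, 0, 1, -1)/4.2426 = (0.9428, 0.0000, 0.2357, -0.2357).
r_{12} = e_1·v_2 = 0.2357.
u_2 = v_2 − 0.2357·e_1 = (0.7778, -3.0000, -1.0556, 2.0556).
‖u_2‖ = 3.8658, so e_2 = (0.2012, -0.7760, -0.2730, 0.5317).
r_{13} = e_1·v_3 = 0.7071; r_{23} = e_2·v_3 = 3.0610.
u_3 = v_3 − 0.7071·e_1 − 3.0610·e_2 = (0.7175, 1.3755, -2.3309, 0.5390).
‖u_3‖ = 2.8513, so e_3 = (0.2516, 0.4824, -0.8175, 0.1890).
Qᵀb = (-0.2357, 3.3772, 2.7457).
Back-substitute: x_3 = 2.7457/2.8513 = 0.9630.
x_2 = (3.3772 − 3.0610·0.9630)/3.8658 = 0.1111.
x_1 = (-0.2357 − 0.2357·0.1111 − 0.7071·0.9630)/4.2426 = -0.2222.

x = (-0.2222, 0.1111, 0.9630)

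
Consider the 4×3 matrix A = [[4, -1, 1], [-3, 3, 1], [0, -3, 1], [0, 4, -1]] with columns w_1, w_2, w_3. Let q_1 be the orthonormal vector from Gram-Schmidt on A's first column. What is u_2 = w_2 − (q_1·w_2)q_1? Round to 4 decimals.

u_2 = (1.0800, 1.4400, -3.0000, 4.0000)

w_1 = (4, -3, 0, 0); ‖w_1‖ = 5.0000, so q_1 = (0.8000, -0.6000, 0.0000, 0.0000).
q_1·w_2 = 0.8000·(-1) + (-0.6000)·3 + 0.0000·(-3) + 0.0000·4 = -2.6000.
u_2 = w_2 + 2.6000·q_1 = (1.0800, 1.4400, -3.0000, 4.0000).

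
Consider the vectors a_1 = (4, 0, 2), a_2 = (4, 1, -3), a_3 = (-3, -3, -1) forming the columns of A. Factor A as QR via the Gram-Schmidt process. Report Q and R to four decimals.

Q = [[0.8944, 0.4364, 0.0976], [0.0000, 0.2182, -0.9759], [0.4472, -0.8729, -0.1952]], R = [[4.4721, 2.2361, -3.1305], [0.0000, 4.5826, -1.0911], [0.0000, 0.0000, 2.8301]]

a_1 = (4, 0, 2); ‖a_1‖ = 4.4721, so e_1 = (0.8944, 0.0000, 0.4472).
e_1·a_2 = 0.8944·4 + 0.0000·1 + 0.4472·(-3) = 2.2361.
u_2 = a_2 − 2.2361·e_1 = (2.0000, 1.0000, -4.0000).
‖u_2‖ = 4.5826, so e_2 = (0.4364, 0.2182, -0.8729).
e_1·a_3 = 0.8944·(-3) + 0.0000·(-3) + 0.4472·(-1) = -3.1305; e_2·a_3 = 0.4364·(-3) + 0.2182·(-3) + (-0.8729)·(-1) = -1.0911.
u_3 = a_3 + 3.1305·e_1 + 1.0911·e_2 = (0.2762, -2.7619, -0.5524).
‖u_3‖ = 2.8301, so e_3 = (0.0976, -0.9759, -0.1952).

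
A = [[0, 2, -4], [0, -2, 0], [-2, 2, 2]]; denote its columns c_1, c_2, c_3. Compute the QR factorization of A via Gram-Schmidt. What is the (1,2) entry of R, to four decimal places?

r_{12} = -2.0000

e_1 = c_1/‖c_1‖ = (0, 0, -2)/2.0000 = (0.0000, 0.0000, -1.0000).
r_{12} = e_1·c_2 = -2.0000.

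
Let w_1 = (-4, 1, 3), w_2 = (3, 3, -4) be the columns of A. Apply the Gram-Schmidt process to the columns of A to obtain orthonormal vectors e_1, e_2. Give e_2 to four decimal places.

e_2 = (-0.0559, 0.9225, -0.3820)

e_1 = w_1/‖w_1‖ = (-4, 1, 3)/5.0990 = (-0.7845, 0.1961, 0.5883).
r_{12} = e_1·w_2 = -4.1184.
u_2 = w_2 + 4.1184·e_1 = (-0.2308, 3.8077, -1.5769).
‖u_2‖ = 4.1278, so e_2 = (-0.0559, 0.9225, -0.3820).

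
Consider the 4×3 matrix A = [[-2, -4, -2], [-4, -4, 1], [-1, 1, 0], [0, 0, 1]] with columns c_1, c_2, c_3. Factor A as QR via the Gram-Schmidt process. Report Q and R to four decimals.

c_1 = (-2, -4, -1, 0); ‖c_1‖ = 4.5826, so q_1 = (-0.4364, -0.8729, -0.2182, 0.0000).
q_1·c_2 = (-0.4364)·(-4) + (-0.8729)·(-4) + (-0.2182)·1 + 0.0000·0 = 5.0190.
u_2 = c_2 − 5.0190·q_1 = (-1.8095, 0.3810, 2.0952, 0.0000).
‖u_2‖ = 2.7946, so q_2 = (-0.6475, 0.1363, 0.7498, 0.0000).
q_1·c_3 = (-0.4364)·(-2) + (-0.8729)·1 + (-0.2182)·0 + 0.0000·1 = 0.0000; q_2·c_3 = (-0.6475)·(-2) + 0.1363·1 + 0.7498·0 + 0.0000·1 = 1.4314.
u_3 = c_3 + 0.0000·q_1 − 1.4314·q_2 = (-1.0732, 0.8049, -1.0732, 1.0000).
‖u_3‖ = 1.9878, so q_3 = (-0.5399, 0.4049, -0.5399, 0.5031).

Q = [[-0.4364, -0.6475, -0.5399], [-0.8729, 0.1363, 0.4049], [-0.2182, 0.7498, -0.5399], [0.0000, 0.0000, 0.5031]], R = [[4.5826, 5.0190, 0.0000], [0.0000, 2.7946, 1.4314], [0.0000, 0.0000, 1.9878]]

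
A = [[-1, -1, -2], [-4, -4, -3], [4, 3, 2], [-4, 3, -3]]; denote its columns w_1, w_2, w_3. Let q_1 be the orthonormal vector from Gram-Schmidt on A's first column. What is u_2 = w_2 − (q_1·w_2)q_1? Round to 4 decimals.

u_2 = (-0.6531, -2.6122, 1.6122, 4.3878)

w_1 = (-1, -4, 4, -4); ‖w_1‖ = 7.0000, so q_1 = (-0.1429, -0.5714, 0.5714, -0.5714).
q_1·w_2 = (-0.1429)·(-1) + (-0.5714)·(-4) + 0.5714·3 + (-0.5714)·3 = 2.4286.
u_2 = w_2 − 2.4286·q_1 = (-0.6531, -2.6122, 1.6122, 4.3878).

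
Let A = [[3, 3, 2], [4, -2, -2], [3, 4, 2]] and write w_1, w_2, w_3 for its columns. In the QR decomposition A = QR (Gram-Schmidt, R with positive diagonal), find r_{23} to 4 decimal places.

w_1 = (3, 4, 3); ‖w_1‖ = 5.8310, so q_1 = (0.5145, 0.6860, 0.5145).
q_1·w_2 = 0.5145·3 + 0.6860·(-2) + 0.5145·4 = 2.2295.
u_2 = w_2 − 2.2295·q_1 = (1.8529, -3.5294, 2.8529).
‖u_2‖ = 4.9020, so q_2 = (0.3780, -0.7200, 0.5820).
r_{23} = q_2·w_3 = 3.3600.

r_{23} = 3.3600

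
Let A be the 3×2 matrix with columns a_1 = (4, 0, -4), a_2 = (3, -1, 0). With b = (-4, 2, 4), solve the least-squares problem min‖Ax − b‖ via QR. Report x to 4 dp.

x = (-0.8636, -0.3636)

q_1 = a_1/‖a_1‖ = (4, 0, -4)/5.6569 = (0.7071, 0.0000, -0.7071).
r_{12} = q_1·a_2 = 2.1213.
u_2 = a_2 − 2.1213·q_1 = (1.5000, -1.0000, 1.5000).
‖u_2‖ = 2.3452, so q_2 = (0.6396, -0.4264, 0.6396).
Qᵀb = (-5.6569, -0.8528).
Back-substitute: x_2 = -0.8528/2.3452 = -0.3636.
x_1 = (-5.6569 − 2.1213·(-0.3636))/5.6569 = -0.8636.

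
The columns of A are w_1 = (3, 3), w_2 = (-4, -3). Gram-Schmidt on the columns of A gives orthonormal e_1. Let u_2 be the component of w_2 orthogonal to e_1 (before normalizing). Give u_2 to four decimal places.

u_2 = (-0.5000, 0.5000)

e_1 = w_1/‖w_1‖ = (3, 3)/4.2426 = (0.7071, 0.7071).
r_{12} = e_1·w_2 = -4.9497.
u_2 = w_2 + 4.9497·e_1 = (-0.5000, 0.5000).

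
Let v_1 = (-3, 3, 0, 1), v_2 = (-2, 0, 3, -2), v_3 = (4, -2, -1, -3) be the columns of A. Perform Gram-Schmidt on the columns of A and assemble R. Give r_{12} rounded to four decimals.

v_1 = (-3, 3, 0, 1); ‖v_1‖ = 4.3589, so q_1 = (-0.6882, 0.6882, 0.0000, 0.2294).
r_{12} = q_1·v_2 = 0.9177.

r_{12} = 0.9177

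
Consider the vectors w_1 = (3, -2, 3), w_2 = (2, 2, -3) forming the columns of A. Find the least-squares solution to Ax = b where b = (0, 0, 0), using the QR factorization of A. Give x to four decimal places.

x = (0.0000, 0.0000)

w_1 = (3, -2, 3); ‖w_1‖ = 4.6904, so q_1 = (0.6396, -0.4264, 0.6396).
q_1·w_2 = 0.6396·2 + (-0.4264)·2 + 0.6396·(-3) = -1.4924.
u_2 = w_2 + 1.4924·q_1 = (2.9545, 1.3636, -2.0455).
‖u_2‖ = 3.8435, so q_2 = (0.7687, 0.3548, -0.5322).
Qᵀb = (0.0000, 0.0000).
Back-substitute: x_2 = 0.0000/3.8435 = 0.0000.
x_1 = (0.0000 + 1.4924·0.0000)/4.6904 = 0.0000.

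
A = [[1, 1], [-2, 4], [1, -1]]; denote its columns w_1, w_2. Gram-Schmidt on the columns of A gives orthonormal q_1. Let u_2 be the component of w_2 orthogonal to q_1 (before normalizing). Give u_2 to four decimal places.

u_2 = (2.3333, 1.3333, 0.3333)

q_1 = w_1/‖w_1‖ = (1, -2, 1)/2.4495 = (0.4082, -0.8165, 0.4082).
r_{12} = q_1·w_2 = -3.2660.
u_2 = w_2 + 3.2660·q_1 = (2.3333, 1.3333, 0.3333).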